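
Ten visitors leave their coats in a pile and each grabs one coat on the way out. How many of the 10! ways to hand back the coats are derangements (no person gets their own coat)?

1334961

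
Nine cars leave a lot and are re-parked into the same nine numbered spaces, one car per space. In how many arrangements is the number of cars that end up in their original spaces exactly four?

5544

Pick the 4 fixed positions: C(9,4) = 126 ways.
The remaining 5 must be deranged: !5 = 44.
Total: 126 × 44 = 5544.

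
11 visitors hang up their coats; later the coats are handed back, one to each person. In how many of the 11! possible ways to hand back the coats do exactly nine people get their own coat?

55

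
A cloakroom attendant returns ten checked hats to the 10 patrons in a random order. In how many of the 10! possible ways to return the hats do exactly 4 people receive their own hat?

Choose which 4 of the 10 are fixed: C(10,4) = 210.
The remaining 6 must be deranged: !6 = 265.
Total: 210 × 265 = 55650.

55650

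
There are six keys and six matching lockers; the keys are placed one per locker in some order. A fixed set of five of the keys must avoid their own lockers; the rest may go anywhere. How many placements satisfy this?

Inclusion-exclusion on the 5 forbidden self-matches:
Σ_{j=0}^{5} (-1)^j C(5,j)(6-j)!
= C(5,0)·6! - C(5,1)·5! + C(5,2)·4! - C(5,3)·3! + C(5,4)·2! - C(5,5)·1!
= 720 - 600 + 240 - 60 + 10 - 1
= 309

309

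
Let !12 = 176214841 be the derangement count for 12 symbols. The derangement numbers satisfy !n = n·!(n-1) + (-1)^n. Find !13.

2290792932

!13 = 13·176214841 - 1 = 2290792932.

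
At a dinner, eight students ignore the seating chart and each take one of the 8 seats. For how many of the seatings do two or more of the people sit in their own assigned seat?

10655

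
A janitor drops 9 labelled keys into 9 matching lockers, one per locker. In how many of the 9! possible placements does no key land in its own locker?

By inclusion-exclusion, !9 = Σ (-1)^k · 9!/k! for k=0..9
= 9! - 9!/1! + 9!/2! - 9!/3! + 9!/4! - 9!/5! + 9!/6! - 9!/7! + 9!/8! - 9!/9!
= 362880 - 362880 + 181440 - 60480 + 15120 - 3024 + 504 - 72 + 9 - 1
= 133496

133496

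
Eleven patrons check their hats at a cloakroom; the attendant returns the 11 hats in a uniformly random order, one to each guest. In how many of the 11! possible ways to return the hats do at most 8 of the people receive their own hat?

Sum C(11,i)·!(11-i) for i = 0..8:
  i=0: C(11,0)·!11 = 1·14684570 = 14684570
  i=1: C(11,1)·!10 = 11·1334961 = 14684571
  i=2: C(11,2)·!9 = 55·133496 = 7342280
  i=3: C(11,3)·!8 = 165·14833 = 2447445
  i=4: C(11,4)·!7 = 330·1854 = 611820
  i=5: C(11,5)·!6 = 462·265 = 122430
  i=6: C(11,6)·!5 = 462·44 = 20328
  i=7: C(11,7)·!4 = 330·9 = 2970
  i=8: C(11,8)·!3 = 165·2 = 330
Total = 39916744.

39916744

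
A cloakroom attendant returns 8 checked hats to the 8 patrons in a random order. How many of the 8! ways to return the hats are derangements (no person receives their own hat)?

14833

!8 is the nearest integer to 8!/e.
8! = 40320, and 40320/e ≈ 14832.90, so !8 = 14833.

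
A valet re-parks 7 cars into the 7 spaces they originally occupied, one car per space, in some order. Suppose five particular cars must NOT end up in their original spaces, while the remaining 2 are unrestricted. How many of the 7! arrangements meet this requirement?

2428

Inclusion-exclusion on the 5 forbidden self-matches:
Σ_{j=0}^{5} (-1)^j C(5,j)(7-j)!
= C(5,0)·7! - C(5,1)·6! + C(5,2)·5! - C(5,3)·4! + C(5,4)·3! - C(5,5)·2!
= 5040 - 3600 + 1200 - 240 + 30 - 2
= 2428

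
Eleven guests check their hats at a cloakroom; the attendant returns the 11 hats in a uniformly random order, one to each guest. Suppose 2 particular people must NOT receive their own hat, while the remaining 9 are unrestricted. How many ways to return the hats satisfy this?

33022080

Inclusion-exclusion on the 2 forbidden self-matches:
Σ_{j=0}^{2} (-1)^j C(2,j)(11-j)!
= C(2,0)·11! - C(2,1)·10! + C(2,2)·9!
= 39916800 - 7257600 + 362880
= 33022080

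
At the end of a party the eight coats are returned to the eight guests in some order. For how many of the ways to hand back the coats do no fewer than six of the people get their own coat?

Sum C(8,i)·!(8-i) for i = 6..8:
  i=6: C(8,6)·!2 = 28·1 = 28
  i=7: C(8,7)·!1 = 8·0 = 0
  i=8: C(8,8)·!0 = 1·1 = 1
Total = 29.

29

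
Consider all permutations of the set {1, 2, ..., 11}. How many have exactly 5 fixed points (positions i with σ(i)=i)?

122430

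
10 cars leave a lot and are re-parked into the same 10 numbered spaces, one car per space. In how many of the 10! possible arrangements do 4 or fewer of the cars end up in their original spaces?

3615536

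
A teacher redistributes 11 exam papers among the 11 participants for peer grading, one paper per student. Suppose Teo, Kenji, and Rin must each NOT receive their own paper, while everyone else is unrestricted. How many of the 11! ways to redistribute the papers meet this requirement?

30078720

Inclusion-exclusion on the 3 forbidden self-matches:
Σ_{j=0}^{3} (-1)^j C(3,j)(11-j)!
= C(3,0)·11! - C(3,1)·10! + C(3,2)·9! - C(3,3)·8!
= 39916800 - 10886400 + 1088640 - 40320
= 30078720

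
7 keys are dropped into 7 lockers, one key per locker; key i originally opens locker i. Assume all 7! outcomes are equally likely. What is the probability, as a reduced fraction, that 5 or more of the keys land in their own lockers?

11/2520

Favorable outcomes: Σ_{i≥5} C(7,i)·!(7-i) = 21·1 + 7·0 + 1·1 = 22.
Total outcomes: 7! = 5040.
Probability = 22/5040 = 11/2520.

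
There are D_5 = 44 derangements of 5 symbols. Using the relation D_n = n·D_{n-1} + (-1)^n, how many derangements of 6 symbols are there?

D_6 = 6·44 + 1 = 265.

265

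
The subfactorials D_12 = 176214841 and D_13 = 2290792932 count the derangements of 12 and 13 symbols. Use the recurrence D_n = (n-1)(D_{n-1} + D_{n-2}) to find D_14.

32071101049

D_14 = (14-1)·(D_13 + D_12) = 13·(2290792932 + 176214841) = 13·2467007773 = 32071101049.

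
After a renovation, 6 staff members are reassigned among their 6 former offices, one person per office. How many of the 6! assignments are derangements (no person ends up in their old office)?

265

Recurrence: !6 = 6·!5 + (-1)^6.
!6 = 6·44 + 1 = 265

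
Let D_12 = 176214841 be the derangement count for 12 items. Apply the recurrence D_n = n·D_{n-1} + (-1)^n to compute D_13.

2290792932

D_13 = 13·176214841 - 1 = 2290792932.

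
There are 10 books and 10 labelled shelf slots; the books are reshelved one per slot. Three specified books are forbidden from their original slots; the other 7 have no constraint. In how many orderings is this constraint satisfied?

2656080

Let A_j be the event that the j-th constrained one is fixed. By inclusion-exclusion over the 3 events:
Σ_{j=0}^{3} (-1)^j C(3,j)(10-j)!
= C(3,0)·10! - C(3,1)·9! + C(3,2)·8! - C(3,3)·7!
= 3628800 - 1088640 + 120960 - 5040
= 2656080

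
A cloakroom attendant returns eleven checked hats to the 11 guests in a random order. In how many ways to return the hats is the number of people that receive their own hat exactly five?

122430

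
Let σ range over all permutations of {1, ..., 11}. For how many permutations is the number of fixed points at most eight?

39916744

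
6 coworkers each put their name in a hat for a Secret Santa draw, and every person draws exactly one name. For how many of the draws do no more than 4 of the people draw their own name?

719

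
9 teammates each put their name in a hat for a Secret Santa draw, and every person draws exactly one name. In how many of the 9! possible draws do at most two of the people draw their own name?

333737

Sum C(9,i)·!(9-i) for i = 0..2:
  i=0: C(9,0)·!9 = 1·133496 = 133496
  i=1: C(9,1)·!8 = 9·14833 = 133497
  i=2: C(9,2)·!7 = 36·1854 = 66744
Total = 333737.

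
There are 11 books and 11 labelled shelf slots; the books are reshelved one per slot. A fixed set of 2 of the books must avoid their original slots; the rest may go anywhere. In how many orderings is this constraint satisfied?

Let A_j be the event that the j-th constrained one is fixed. By inclusion-exclusion over the 2 events:
Σ_{j=0}^{2} (-1)^j C(2,j)(11-j)!
= C(2,0)·11! - C(2,1)·10! + C(2,2)·9!
= 39916800 - 7257600 + 362880
= 33022080

33022080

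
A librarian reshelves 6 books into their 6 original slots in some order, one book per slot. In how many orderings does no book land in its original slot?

!6 = 6! · Σ_{k=0}^{6} (-1)^k/k!
= 6! - 6!/1! + 6!/2! - 6!/3! + 6!/4! - 6!/5! + 6!/6!
= 720 - 720 + 360 - 120 + 30 - 6 + 1
= 265

265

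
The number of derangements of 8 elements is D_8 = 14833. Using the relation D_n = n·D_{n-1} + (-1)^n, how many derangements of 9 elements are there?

133496

D_9 = 9·14833 - 1 = 133496.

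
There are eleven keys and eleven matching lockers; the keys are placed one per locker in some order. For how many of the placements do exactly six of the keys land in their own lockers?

20328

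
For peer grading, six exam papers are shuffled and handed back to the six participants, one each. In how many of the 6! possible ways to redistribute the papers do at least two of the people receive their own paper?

191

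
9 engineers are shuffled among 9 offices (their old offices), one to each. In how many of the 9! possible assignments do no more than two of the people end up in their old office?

Sum C(9,i)·!(9-i) for i = 0..2:
  i=0: C(9,0)·!9 = 1·133496 = 133496
  i=1: C(9,1)·!8 = 9·14833 = 133497
  i=2: C(9,2)·!7 = 36·1854 = 66744
Total = 333737.

333737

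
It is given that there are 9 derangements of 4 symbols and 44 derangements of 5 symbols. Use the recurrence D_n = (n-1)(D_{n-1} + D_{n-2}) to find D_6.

265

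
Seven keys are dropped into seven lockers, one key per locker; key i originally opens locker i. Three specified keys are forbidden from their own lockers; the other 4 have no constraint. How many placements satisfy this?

3216

Inclusion-exclusion on the 3 forbidden self-matches:
Σ_{j=0}^{3} (-1)^j C(3,j)(7-j)!
= C(3,0)·7! - C(3,1)·6! + C(3,2)·5! - C(3,3)·4!
= 5040 - 2160 + 360 - 24
= 3216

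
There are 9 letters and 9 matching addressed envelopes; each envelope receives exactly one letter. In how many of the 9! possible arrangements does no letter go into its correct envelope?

By inclusion-exclusion, !9 = Σ (-1)^k · 9!/k! for k=0..9
= 9! - 9!/1! + 9!/2! - 9!/3! + 9!/4! - 9!/5! + 9!/6! - 9!/7! + 9!/8! - 9!/9!
= 362880 - 362880 + 181440 - 60480 + 15120 - 3024 + 504 - 72 + 9 - 1
= 133496

133496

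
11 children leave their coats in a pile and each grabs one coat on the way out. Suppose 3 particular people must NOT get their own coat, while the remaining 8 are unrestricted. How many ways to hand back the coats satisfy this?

Inclusion-exclusion on the 3 forbidden self-matches:
Σ_{j=0}^{3} (-1)^j C(3,j)(11-j)!
= C(3,0)·11! - C(3,1)·10! + C(3,2)·9! - C(3,3)·8!
= 39916800 - 10886400 + 1088640 - 40320
= 30078720

30078720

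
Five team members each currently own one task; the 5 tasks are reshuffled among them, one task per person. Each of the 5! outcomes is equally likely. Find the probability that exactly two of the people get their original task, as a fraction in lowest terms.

Favorable outcomes: C(5,2)·!3 = 10·2 = 20.
Total outcomes: 5! = 120.
Probability = 20/120 = 1/6.

1/6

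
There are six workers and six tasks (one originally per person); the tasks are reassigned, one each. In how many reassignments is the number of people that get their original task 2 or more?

191

Sum C(6,i)·!(6-i) for i = 2..6:
  i=2: C(6,2)·!4 = 15·9 = 135
  i=3: C(6,3)·!3 = 20·2 = 40
  i=4: C(6,4)·!2 = 15·1 = 15
  i=5: C(6,5)·!1 = 6·0 = 0
  i=6: C(6,6)·!0 = 1·1 = 1
Total = 191.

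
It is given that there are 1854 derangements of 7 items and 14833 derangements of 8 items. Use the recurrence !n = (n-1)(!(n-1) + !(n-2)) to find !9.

133496

!9 = (9-1)·(!8 + !7) = 8·(14833 + 1854) = 8·16687 = 133496.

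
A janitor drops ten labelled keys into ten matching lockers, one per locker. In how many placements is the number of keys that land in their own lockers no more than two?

Sum C(10,i)·!(10-i) for i = 0..2:
  i=0: C(10,0)·!10 = 1·1334961 = 1334961
  i=1: C(10,1)·!9 = 10·133496 = 1334960
  i=2: C(10,2)·!8 = 45·14833 = 667485
Total = 3337406.

3337406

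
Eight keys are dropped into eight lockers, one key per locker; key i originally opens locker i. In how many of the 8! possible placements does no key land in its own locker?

The number of derangements of 8 is !8 = Σ_{k=0}^{8} (-1)^k·8!/k!
= 8! - 8!/1! + 8!/2! - 8!/3! + 8!/4! - 8!/5! + 8!/6! - 8!/7! + 8!/8!
= 40320 - 40320 + 20160 - 6720 + 1680 - 336 + 56 - 8 + 1
= 14833

14833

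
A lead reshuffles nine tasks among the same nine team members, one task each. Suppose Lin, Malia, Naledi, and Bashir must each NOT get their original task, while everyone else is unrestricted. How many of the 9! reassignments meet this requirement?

229080

Inclusion-exclusion on the 4 forbidden self-matches:
Σ_{j=0}^{4} (-1)^j C(4,j)(9-j)!
= C(4,0)·9! - C(4,1)·8! + C(4,2)·7! - C(4,3)·6! + C(4,4)·5!
= 362880 - 161280 + 30240 - 2880 + 120
= 229080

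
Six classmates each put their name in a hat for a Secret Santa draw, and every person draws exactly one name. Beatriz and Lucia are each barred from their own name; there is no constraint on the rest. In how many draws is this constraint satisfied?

504

Inclusion-exclusion on the 2 forbidden self-matches:
Σ_{j=0}^{2} (-1)^j C(2,j)(6-j)!
= C(2,0)·6! - C(2,1)·5! + C(2,2)·4!
= 720 - 240 + 24
= 504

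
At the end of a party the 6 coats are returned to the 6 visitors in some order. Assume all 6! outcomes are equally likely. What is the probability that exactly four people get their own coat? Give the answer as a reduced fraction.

1/48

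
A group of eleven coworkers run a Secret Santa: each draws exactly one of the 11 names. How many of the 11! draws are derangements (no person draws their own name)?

14684570

!11 = 11! · Σ_{k=0}^{11} (-1)^k/k!
= 11! - 11!/1! + 11!/2! - 11!/3! + 11!/4! - 11!/5! + 11!/6! - 11!/7! + 11!/8! - 11!/9! + 11!/10! - 11!/11!
= 39916800 - 39916800 + 19958400 - 6652800 + 1663200 - 332640 + 55440 - 7920 + 990 - 110 + 11 - 1
= 14684570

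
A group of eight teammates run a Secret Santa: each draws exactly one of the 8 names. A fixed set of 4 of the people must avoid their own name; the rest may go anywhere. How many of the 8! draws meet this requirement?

24024

Inclusion-exclusion on the 4 forbidden self-matches:
Σ_{j=0}^{4} (-1)^j C(4,j)(8-j)!
= C(4,0)·8! - C(4,1)·7! + C(4,2)·6! - C(4,3)·5! + C(4,4)·4!
= 40320 - 20160 + 4320 - 480 + 24
= 24024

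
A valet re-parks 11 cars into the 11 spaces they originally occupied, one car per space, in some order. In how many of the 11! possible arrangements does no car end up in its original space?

14684570

The number of derangements of 11 is !11 = Σ_{k=0}^{11} (-1)^k·11!/k!
= 11! - 11!/1! + 11!/2! - 11!/3! + 11!/4! - 11!/5! + 11!/6! - 11!/7! + 11!/8! - 11!/9! + 11!/10! - 11!/11!
= 39916800 - 39916800 + 19958400 - 6652800 + 1663200 - 332640 + 55440 - 7920 + 990 - 110 + 11 - 1
= 14684570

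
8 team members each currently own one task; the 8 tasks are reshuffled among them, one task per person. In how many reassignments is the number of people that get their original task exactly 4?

630

Pick the 4 fixed positions: C(8,4) = 70 ways.
The remaining 4 must be deranged: !4 = 9.
Total: 70 × 9 = 630.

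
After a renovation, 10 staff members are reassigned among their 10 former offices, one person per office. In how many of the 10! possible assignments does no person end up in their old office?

1334961

The subfactorial !10 = [10!/e] (nearest integer).
10! = 3628800, and 3628800/e ≈ 1334960.92, so !10 = 1334961.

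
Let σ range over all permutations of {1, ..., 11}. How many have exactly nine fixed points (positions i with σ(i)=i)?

55

Pick the 9 fixed positions: C(11,9) = 55 ways.
The remaining 2 must be deranged: !2 = 1.
Total: 55 × 1 = 55.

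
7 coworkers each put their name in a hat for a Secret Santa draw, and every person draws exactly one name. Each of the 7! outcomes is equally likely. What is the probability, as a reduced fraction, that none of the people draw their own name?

103/280

Favorable outcomes: !7 = 1854.
Total outcomes: 7! = 5040.
Probability = 1854/5040 = 103/280.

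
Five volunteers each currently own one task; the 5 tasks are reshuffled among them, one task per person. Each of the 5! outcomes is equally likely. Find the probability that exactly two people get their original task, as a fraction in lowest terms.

Favorable outcomes: C(5,2)·!3 = 10·2 = 20.
Total outcomes: 5! = 120.
Probability = 20/120 = 1/6.

1/6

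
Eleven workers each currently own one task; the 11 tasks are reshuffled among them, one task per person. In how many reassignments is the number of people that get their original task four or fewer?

39770686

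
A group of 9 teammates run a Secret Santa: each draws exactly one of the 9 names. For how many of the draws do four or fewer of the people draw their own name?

361541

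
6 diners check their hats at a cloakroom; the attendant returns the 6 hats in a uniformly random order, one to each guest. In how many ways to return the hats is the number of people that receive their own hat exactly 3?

40

Choose which 3 of the 6 are fixed: C(6,3) = 20.
The remaining 3 must be deranged: !3 = 2.
Total: 20 × 2 = 40.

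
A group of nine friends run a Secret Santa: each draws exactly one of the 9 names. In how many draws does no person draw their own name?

The number of derangements of 9 is !9 = Σ_{k=0}^{9} (-1)^k·9!/k!
= 9! - 9!/1! + 9!/2! - 9!/3! + 9!/4! - 9!/5! + 9!/6! - 9!/7! + 9!/8! - 9!/9!
= 362880 - 362880 + 181440 - 60480 + 15120 - 3024 + 504 - 72 + 9 - 1
= 133496

133496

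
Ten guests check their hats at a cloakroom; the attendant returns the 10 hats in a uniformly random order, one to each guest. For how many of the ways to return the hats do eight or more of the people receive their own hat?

46

Sum C(10,i)·!(10-i) for i = 8..10:
  i=8: C(10,8)·!2 = 45·1 = 45
  i=9: C(10,9)·!1 = 10·0 = 0
  i=10: C(10,10)·!0 = 1·1 = 1
Total = 46.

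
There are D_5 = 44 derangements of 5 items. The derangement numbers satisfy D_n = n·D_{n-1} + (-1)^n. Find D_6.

D_6 = 6·44 + 1 = 265.

265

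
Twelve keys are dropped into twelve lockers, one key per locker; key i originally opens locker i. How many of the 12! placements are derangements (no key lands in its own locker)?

Use !n = (n-1)(!(n-1) + !(n-2)).
!12 = 11·(14684570 + 1334961) = 11·16019531 = 176214841

176214841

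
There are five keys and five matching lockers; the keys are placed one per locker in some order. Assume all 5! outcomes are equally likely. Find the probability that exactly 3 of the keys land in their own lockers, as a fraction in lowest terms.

Favorable outcomes: C(5,3)·!2 = 10·1 = 10.
Total outcomes: 5! = 120.
Probability = 10/120 = 1/12.

1/12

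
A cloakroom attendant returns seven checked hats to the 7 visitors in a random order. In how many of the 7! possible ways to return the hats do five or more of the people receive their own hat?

# with exactly i fixed is C(7,i)·!(7-i); sum over i=5..7:
  i=5: C(7,5)·!2 = 21·1 = 21
  i=6: C(7,6)·!1 = 7·0 = 0
  i=7: C(7,7)·!0 = 1·1 = 1
Total = 22.

22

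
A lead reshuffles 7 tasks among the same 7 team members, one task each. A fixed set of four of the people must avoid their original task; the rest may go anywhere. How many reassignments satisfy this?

Let A_j be the event that the j-th constrained one is fixed. By inclusion-exclusion over the 4 events:
Σ_{j=0}^{4} (-1)^j C(4,j)(7-j)!
= C(4,0)·7! - C(4,1)·6! + C(4,2)·5! - C(4,3)·4! + C(4,4)·3!
= 5040 - 2880 + 720 - 96 + 6
= 2790

2790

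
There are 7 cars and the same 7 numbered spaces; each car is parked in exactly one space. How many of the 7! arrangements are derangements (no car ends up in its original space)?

The subfactorial !7 = [7!/e] (nearest integer).
7! = 5040, and 5040/e ≈ 1854.11, so !7 = 1854.

1854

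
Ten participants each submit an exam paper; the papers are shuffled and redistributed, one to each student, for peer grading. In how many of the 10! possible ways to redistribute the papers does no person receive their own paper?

1334961

Recurrence: !10 = 10·!9 + (-1)^10.
!10 = 10·133496 + 1 = 1334961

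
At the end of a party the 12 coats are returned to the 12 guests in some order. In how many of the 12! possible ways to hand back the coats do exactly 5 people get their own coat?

Choose which 5 of the 12 are fixed: C(12,5) = 792.
The other 7 form a derangement: !7 = 1854.
Total: 792 × 1854 = 1468368.

1468368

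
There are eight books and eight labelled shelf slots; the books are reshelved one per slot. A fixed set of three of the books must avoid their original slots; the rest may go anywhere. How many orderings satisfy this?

Let A_j be the event that the j-th constrained one is fixed. By inclusion-exclusion over the 3 events:
Σ_{j=0}^{3} (-1)^j C(3,j)(8-j)!
= C(3,0)·8! - C(3,1)·7! + C(3,2)·6! - C(3,3)·5!
= 40320 - 15120 + 2160 - 120
= 27240

27240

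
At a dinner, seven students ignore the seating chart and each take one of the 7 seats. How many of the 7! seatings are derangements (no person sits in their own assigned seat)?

1854

Use !n = n·!(n-1) + (-1)^n.
!7 = 7·265 - 1 = 1854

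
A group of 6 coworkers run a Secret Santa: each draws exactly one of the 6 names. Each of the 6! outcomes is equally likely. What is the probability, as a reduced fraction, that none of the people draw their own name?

53/144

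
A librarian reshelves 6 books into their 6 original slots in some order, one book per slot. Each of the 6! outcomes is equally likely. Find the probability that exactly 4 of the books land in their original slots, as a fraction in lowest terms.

1/48

Favorable outcomes: C(6,4)·!2 = 15·1 = 15.
Total outcomes: 6! = 720.
Probability = 15/720 = 1/48.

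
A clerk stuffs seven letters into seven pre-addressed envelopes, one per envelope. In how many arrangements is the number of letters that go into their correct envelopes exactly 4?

70

Choose which 4 of the 7 are fixed: C(7,4) = 35.
The remaining 3 must be deranged: !3 = 2.
Total: 35 × 2 = 70.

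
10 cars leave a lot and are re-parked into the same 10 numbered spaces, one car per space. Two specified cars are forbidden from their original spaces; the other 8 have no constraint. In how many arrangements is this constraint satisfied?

Inclusion-exclusion on the 2 forbidden self-matches:
Σ_{j=0}^{2} (-1)^j C(2,j)(10-j)!
= C(2,0)·10! - C(2,1)·9! + C(2,2)·8!
= 3628800 - 725760 + 40320
= 2943360

2943360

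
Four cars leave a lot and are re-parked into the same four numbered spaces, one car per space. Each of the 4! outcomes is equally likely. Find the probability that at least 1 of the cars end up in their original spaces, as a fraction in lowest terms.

Favorable outcomes: Σ_{i≥1} C(4,i)·!(4-i) = 4·2 + 6·1 + 4·0 + 1·1 = 15.
Total outcomes: 4! = 24.
Probability = 15/24 = 5/8.

5/8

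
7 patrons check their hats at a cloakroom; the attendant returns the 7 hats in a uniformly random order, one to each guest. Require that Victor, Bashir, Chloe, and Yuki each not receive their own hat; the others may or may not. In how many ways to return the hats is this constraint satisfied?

Inclusion-exclusion on the 4 forbidden self-matches:
Σ_{j=0}^{4} (-1)^j C(4,j)(7-j)!
= C(4,0)·7! - C(4,1)·6! + C(4,2)·5! - C(4,3)·4! + C(4,4)·3!
= 5040 - 2880 + 720 - 96 + 6
= 2790

2790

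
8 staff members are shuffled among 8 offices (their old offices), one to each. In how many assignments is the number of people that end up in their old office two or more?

# with exactly i fixed is C(8,i)·!(8-i); sum over i=2..8:
  i=2: C(8,2)·!6 = 28·265 = 7420
  i=3: C(8,3)·!5 = 56·44 = 2464
  i=4: C(8,4)·!4 = 70·9 = 630
  i=5: C(8,5)·!3 = 56·2 = 112
  i=6: C(8,6)·!2 = 28·1 = 28
  i=7: C(8,7)·!1 = 8·0 = 0
  i=8: C(8,8)·!0 = 1·1 = 1
Total = 10655.

10655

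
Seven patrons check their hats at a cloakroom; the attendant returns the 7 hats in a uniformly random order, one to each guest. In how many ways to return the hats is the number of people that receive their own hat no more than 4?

5018

Sum C(7,i)·!(7-i) for i = 0..4:
  i=0: C(7,0)·!7 = 1·1854 = 1854
  i=1: C(7,1)·!6 = 7·265 = 1855
  i=2: C(7,2)·!5 = 21·44 = 924
  i=3: C(7,3)·!4 = 35·9 = 315
  i=4: C(7,4)·!3 = 35·2 = 70
Total = 5018.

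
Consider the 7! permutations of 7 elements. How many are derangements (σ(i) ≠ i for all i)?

1854

Use !n = n·!(n-1) + (-1)^n.
!7 = 7·265 - 1 = 1854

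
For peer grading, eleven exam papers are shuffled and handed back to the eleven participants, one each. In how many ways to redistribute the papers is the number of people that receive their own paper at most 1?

29369141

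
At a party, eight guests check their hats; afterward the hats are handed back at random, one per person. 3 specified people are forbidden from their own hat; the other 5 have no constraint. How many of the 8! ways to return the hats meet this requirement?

27240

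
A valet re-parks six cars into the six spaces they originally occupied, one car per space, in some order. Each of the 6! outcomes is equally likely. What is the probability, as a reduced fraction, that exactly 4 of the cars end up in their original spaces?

Favorable outcomes: C(6,4)·!2 = 15·1 = 15.
Total outcomes: 6! = 720.
Probability = 15/720 = 1/48.

1/48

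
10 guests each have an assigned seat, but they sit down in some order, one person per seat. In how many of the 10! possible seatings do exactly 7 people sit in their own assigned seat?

Choose which 7 of the 10 are fixed: C(10,7) = 120.
The other 3 form a derangement: !3 = 2.
Total: 120 × 2 = 240.

240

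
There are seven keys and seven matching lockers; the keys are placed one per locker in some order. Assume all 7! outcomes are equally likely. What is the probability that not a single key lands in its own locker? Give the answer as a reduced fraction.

103/280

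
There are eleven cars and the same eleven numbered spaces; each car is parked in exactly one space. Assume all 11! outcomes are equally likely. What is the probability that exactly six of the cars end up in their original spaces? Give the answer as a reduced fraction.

Favorable outcomes: C(11,6)·!5 = 462·44 = 20328.
Total outcomes: 11! = 39916800.
Probability = 20328/39916800 = 11/21600.

11/21600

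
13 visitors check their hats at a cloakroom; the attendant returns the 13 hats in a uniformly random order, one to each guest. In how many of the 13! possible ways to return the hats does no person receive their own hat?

2290792932

The number of derangements of 13 is !13 = Σ_{k=0}^{13} (-1)^k·13!/k!
= 13! - 13!/1! + 13!/2! - 13!/3! + 13!/4! - 13!/5! + 13!/6! - 13!/7! + 13!/8! - 13!/9! + 13!/10! - 13!/11! + 13!/12! - 13!/13!
= 6227020800 - 6227020800 + 3113510400 - 1037836800 + 259459200 - 51891840 + 8648640 - 1235520 + 154440 - 17160 + 1716 - 156 + 13 - 1
= 2290792932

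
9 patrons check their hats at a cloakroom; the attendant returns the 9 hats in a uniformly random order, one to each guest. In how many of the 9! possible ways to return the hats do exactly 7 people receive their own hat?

Choose which 7 of the 9 are fixed: C(9,7) = 36.
The remaining 2 must be deranged: !2 = 1.
Total: 36 × 1 = 36.

36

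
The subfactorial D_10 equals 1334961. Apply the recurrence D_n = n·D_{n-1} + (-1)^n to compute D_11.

14684570

D_11 = 11·1334961 - 1 = 14684570.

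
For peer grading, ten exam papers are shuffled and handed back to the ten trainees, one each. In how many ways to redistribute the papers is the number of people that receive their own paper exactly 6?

1890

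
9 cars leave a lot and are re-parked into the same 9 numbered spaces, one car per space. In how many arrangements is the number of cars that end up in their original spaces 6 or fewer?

# with exactly i fixed is C(9,i)·!(9-i); sum over i=0..6:
  i=0: C(9,0)·!9 = 1·133496 = 133496
  i=1: C(9,1)·!8 = 9·14833 = 133497
  i=2: C(9,2)·!7 = 36·1854 = 66744
  i=3: C(9,3)·!6 = 84·265 = 22260
  i=4: C(9,4)·!5 = 126·44 = 5544
  i=5: C(9,5)·!4 = 126·9 = 1134
  i=6: C(9,6)·!3 = 84·2 = 168
Total = 362843.

362843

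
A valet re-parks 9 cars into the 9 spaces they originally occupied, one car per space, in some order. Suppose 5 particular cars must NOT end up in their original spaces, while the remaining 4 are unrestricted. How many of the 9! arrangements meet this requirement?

Inclusion-exclusion on the 5 forbidden self-matches:
Σ_{j=0}^{5} (-1)^j C(5,j)(9-j)!
= C(5,0)·9! - C(5,1)·8! + C(5,2)·7! - C(5,3)·6! + C(5,4)·5! - C(5,5)·4!
= 362880 - 201600 + 50400 - 7200 + 600 - 24
= 205056

205056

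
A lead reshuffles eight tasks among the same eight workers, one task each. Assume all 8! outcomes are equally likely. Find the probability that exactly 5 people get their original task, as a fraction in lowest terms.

1/360

Favorable outcomes: C(8,5)·!3 = 56·2 = 112.
Total outcomes: 8! = 40320.
Probability = 112/40320 = 1/360.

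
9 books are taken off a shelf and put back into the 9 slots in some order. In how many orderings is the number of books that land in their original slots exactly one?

133497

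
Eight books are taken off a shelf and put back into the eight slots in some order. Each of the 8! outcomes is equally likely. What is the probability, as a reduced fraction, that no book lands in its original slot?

2119/5760

Favorable outcomes: !8 = 14833.
Total outcomes: 8! = 40320.
Probability = 14833/40320 = 2119/5760.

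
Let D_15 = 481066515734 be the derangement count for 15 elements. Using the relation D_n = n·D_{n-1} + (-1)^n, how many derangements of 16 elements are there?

7697064251745

D_16 = 16·481066515734 + 1 = 7697064251745.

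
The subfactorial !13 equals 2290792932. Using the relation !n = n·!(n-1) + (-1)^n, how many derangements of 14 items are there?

32071101049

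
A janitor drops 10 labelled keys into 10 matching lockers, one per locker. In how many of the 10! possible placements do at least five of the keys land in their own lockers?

13264

# with exactly i fixed is C(10,i)·!(10-i); sum over i=5..10:
  i=5: C(10,5)·!5 = 252·44 = 11088
  i=6: C(10,6)·!4 = 210·9 = 1890
  i=7: C(10,7)·!3 = 120·2 = 240
  i=8: C(10,8)·!2 = 45·1 = 45
  i=9: C(10,9)·!1 = 10·0 = 0
  i=10: C(10,10)·!0 = 1·1 = 1
Total = 13264.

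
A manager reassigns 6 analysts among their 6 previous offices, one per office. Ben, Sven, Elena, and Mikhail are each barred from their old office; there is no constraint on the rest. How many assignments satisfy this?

362

Let A_j be the event that the j-th constrained one is fixed. By inclusion-exclusion over the 4 events:
Σ_{j=0}^{4} (-1)^j C(4,j)(6-j)!
= C(4,0)·6! - C(4,1)·5! + C(4,2)·4! - C(4,3)·3! + C(4,4)·2!
= 720 - 480 + 144 - 24 + 2
= 362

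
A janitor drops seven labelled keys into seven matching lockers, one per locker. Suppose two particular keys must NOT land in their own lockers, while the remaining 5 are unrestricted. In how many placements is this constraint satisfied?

3720

Inclusion-exclusion on the 2 forbidden self-matches:
Σ_{j=0}^{2} (-1)^j C(2,j)(7-j)!
= C(2,0)·7! - C(2,1)·6! + C(2,2)·5!
= 5040 - 1440 + 120
= 3720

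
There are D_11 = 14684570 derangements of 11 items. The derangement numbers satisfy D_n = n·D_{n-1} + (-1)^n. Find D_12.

176214841

D_12 = 12·14684570 + 1 = 176214841.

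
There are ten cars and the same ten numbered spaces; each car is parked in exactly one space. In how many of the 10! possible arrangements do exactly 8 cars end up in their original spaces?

45

Pick the 8 fixed positions: C(10,8) = 45 ways.
The other 2 form a derangement: !2 = 1.
Total: 45 × 1 = 45.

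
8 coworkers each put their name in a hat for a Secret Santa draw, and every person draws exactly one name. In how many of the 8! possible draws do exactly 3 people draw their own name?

Pick the 3 fixed positions: C(8,3) = 56 ways.
The remaining 5 must be deranged: !5 = 44.
Total: 56 × 44 = 2464.

2464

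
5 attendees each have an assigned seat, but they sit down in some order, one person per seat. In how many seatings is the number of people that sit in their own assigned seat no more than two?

Sum C(5,i)·!(5-i) for i = 0..2:
  i=0: C(5,0)·!5 = 1·44 = 44
  i=1: C(5,1)·!4 = 5·9 = 45
  i=2: C(5,2)·!3 = 10·2 = 20
Total = 109.

109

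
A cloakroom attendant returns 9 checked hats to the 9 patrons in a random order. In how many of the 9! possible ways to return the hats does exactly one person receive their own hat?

133497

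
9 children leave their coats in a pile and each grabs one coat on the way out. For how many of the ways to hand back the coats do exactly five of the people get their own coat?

Choose which 5 of the 9 are fixed: C(9,5) = 126.
The other 4 form a derangement: !4 = 9.
Total: 126 × 9 = 1134.

1134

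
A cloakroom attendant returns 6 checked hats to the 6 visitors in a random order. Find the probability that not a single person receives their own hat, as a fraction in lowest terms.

53/144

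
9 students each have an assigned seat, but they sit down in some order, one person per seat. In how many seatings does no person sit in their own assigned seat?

133496

Recurrence: !9 = 8·(!8 + !7).
!9 = 8·(14833 + 1854) = 8·16687 = 133496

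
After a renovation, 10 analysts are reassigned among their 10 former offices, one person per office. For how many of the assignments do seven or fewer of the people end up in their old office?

3628754

# with exactly i fixed is C(10,i)·!(10-i); sum over i=0..7:
  i=0: C(10,0)·!10 = 1·1334961 = 1334961
  i=1: C(10,1)·!9 = 10·133496 = 1334960
  i=2: C(10,2)·!8 = 45·14833 = 667485
  i=3: C(10,3)·!7 = 120·1854 = 222480
  i=4: C(10,4)·!6 = 210·265 = 55650
  i=5: C(10,5)·!5 = 252·44 = 11088
  i=6: C(10,6)·!4 = 210·9 = 1890
  i=7: C(10,7)·!3 = 120·2 = 240
Total = 3628754.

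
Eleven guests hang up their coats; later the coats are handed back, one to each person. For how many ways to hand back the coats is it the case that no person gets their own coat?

14684570

!11 is the nearest integer to 11!/e.
11! = 39916800, and 39916800/e ≈ 14684570.08, so !11 = 14684570.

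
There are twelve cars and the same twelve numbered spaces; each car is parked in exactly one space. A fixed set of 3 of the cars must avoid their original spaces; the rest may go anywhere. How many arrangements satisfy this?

Inclusion-exclusion on the 3 forbidden self-matches:
Σ_{j=0}^{3} (-1)^j C(3,j)(12-j)!
= C(3,0)·12! - C(3,1)·11! + C(3,2)·10! - C(3,3)·9!
= 479001600 - 119750400 + 10886400 - 362880
= 369774720

369774720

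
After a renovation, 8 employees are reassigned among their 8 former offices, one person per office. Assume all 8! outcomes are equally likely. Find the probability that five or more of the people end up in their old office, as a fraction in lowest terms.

47/13440

Favorable outcomes: Σ_{i≥5} C(8,i)·!(8-i) = 56·2 + 28·1 + 8·0 + 1·1 = 141.
Total outcomes: 8! = 40320.
Probability = 141/40320 = 47/13440.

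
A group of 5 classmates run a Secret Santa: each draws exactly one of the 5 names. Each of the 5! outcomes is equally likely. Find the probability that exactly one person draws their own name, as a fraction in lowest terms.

3/8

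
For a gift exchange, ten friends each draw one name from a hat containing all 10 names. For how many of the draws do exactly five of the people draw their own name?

Pick the 5 fixed positions: C(10,5) = 252 ways.
The other 5 form a derangement: !5 = 44.
Total: 252 × 44 = 11088.

11088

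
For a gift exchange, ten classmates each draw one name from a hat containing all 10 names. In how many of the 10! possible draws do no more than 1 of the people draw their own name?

2669921

Sum C(10,i)·!(10-i) for i = 0..1:
  i=0: C(10,0)·!10 = 1·1334961 = 1334961
  i=1: C(10,1)·!9 = 10·133496 = 1334960
Total = 2669921.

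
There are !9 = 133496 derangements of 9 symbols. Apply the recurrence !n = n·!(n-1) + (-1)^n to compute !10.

1334961

!10 = 10·133496 + 1 = 1334961.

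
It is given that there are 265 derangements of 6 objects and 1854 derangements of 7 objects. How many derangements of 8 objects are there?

D_8 = (8-1)·(D_7 + D_6) = 7·(1854 + 265) = 7·2119 = 14833.

14833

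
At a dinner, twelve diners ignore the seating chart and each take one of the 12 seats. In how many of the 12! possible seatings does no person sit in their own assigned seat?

176214841

!12 is the nearest integer to 12!/e.
12! = 479001600, and 479001600/e ≈ 176214840.93, so !12 = 176214841.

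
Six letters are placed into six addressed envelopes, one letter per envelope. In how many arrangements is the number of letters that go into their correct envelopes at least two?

191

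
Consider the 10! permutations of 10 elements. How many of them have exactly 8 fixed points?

Choose which 8 of the 10 are fixed: C(10,8) = 45.
The other 2 form a derangement: !2 = 1.
Total: 45 × 1 = 45.

45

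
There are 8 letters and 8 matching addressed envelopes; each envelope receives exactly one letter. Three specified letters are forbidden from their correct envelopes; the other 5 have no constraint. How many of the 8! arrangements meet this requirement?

27240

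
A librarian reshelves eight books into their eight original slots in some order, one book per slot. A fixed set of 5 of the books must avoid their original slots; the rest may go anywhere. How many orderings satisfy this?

21234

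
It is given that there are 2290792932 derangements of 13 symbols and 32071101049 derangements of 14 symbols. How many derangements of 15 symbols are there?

481066515734

D_15 = (15-1)·(D_14 + D_13) = 14·(32071101049 + 2290792932) = 14·34361893981 = 481066515734.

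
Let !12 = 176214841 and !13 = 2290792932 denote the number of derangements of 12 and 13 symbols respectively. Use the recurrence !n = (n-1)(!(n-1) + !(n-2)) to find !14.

!14 = (14-1)·(!13 + !12) = 13·(2290792932 + 176214841) = 13·2467007773 = 32071101049.

32071101049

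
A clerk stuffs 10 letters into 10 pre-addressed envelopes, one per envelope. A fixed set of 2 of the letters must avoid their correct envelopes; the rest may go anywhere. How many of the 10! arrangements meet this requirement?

Inclusion-exclusion on the 2 forbidden self-matches:
Σ_{j=0}^{2} (-1)^j C(2,j)(10-j)!
= C(2,0)·10! - C(2,1)·9! + C(2,2)·8!
= 3628800 - 725760 + 40320
= 2943360

2943360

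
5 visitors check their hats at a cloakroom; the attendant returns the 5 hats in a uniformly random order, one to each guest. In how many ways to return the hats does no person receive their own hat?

Recurrence: !5 = 5·!4 + (-1)^5.
!5 = 5·9 - 1 = 44

44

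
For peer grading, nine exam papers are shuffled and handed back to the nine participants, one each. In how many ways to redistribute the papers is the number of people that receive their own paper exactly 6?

168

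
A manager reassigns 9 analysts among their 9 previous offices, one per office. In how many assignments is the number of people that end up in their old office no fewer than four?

# with exactly i fixed is C(9,i)·!(9-i); sum over i=4..9:
  i=4: C(9,4)·!5 = 126·44 = 5544
  i=5: C(9,5)·!4 = 126·9 = 1134
  i=6: C(9,6)·!3 = 84·2 = 168
  i=7: C(9,7)·!2 = 36·1 = 36
  i=8: C(9,8)·!1 = 9·0 = 0
  i=9: C(9,9)·!0 = 1·1 = 1
Total = 6883.

6883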